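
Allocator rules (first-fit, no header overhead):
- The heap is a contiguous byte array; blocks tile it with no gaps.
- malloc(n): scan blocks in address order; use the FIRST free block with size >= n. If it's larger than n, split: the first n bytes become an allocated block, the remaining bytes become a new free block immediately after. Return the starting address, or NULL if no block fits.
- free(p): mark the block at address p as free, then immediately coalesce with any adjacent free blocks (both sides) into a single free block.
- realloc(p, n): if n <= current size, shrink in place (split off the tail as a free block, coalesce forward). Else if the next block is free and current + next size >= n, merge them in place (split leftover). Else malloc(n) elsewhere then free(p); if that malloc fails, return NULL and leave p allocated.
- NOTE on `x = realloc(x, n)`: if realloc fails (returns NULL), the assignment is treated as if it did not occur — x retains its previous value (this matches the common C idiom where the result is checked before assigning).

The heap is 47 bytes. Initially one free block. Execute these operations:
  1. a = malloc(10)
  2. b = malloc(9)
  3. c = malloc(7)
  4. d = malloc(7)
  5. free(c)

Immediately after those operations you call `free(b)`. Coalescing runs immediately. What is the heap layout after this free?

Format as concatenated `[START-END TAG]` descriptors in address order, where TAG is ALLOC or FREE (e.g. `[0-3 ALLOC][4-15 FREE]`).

Op 1: a = malloc(10) -> a = 0; heap: [0-9 ALLOC][10-46 FREE]
Op 2: b = malloc(9) -> b = 10; heap: [0-9 ALLOC][10-18 ALLOC][19-46 FREE]
Op 3: c = malloc(7) -> c = 19; heap: [0-9 ALLOC][10-18 ALLOC][19-25 ALLOC][26-46 FREE]
Op 4: d = malloc(7) -> d = 26; heap: [0-9 ALLOC][10-18 ALLOC][19-25 ALLOC][26-32 ALLOC][33-46 FREE]
Op 5: free(c) -> (freed c); heap: [0-9 ALLOC][10-18 ALLOC][19-25 FREE][26-32 ALLOC][33-46 FREE]
free(b): b = 10 -> block [10-18 ALLOC]; mark free, coalesce with adjacent free neighbors -> [0-9 ALLOC][10-25 FREE][26-32 ALLOC][33-46 FREE]

Answer: [0-9 ALLOC][10-25 FREE][26-32 ALLOC][33-46 FREE]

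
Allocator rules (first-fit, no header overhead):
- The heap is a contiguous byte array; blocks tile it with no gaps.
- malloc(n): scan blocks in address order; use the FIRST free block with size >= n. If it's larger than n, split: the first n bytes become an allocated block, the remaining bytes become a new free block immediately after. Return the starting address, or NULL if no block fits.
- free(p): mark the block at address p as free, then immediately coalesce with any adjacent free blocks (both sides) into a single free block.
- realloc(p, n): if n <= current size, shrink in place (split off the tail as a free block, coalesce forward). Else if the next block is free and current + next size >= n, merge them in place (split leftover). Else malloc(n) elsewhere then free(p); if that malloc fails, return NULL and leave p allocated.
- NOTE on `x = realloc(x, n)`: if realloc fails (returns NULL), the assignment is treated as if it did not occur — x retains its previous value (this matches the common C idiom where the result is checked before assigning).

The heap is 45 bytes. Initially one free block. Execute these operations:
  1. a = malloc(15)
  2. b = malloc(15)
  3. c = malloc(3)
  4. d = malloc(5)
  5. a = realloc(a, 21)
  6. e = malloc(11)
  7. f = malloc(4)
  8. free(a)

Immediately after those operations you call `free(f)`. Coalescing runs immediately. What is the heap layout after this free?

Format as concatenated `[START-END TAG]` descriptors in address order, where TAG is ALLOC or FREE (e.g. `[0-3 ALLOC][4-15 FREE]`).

Answer: [0-14 FREE][15-29 ALLOC][30-32 ALLOC][33-37 ALLOC][38-44 FREE]

Derivation:
Op 1: a = malloc(15) -> a = 0; heap: [0-14 ALLOC][15-44 FREE]
Op 2: b = malloc(15) -> b = 15; heap: [0-14 ALLOC][15-29 ALLOC][30-44 FREE]
Op 3: c = malloc(3) -> c = 30; heap: [0-14 ALLOC][15-29 ALLOC][30-32 ALLOC][33-44 FREE]
Op 4: d = malloc(5) -> d = 33; heap: [0-14 ALLOC][15-29 ALLOC][30-32 ALLOC][33-37 ALLOC][38-44 FREE]
Op 5: a = realloc(a, 21) -> NULL (a unchanged); heap: [0-14 ALLOC][15-29 ALLOC][30-32 ALLOC][33-37 ALLOC][38-44 FREE]
Op 6: e = malloc(11) -> e = NULL; heap: [0-14 ALLOC][15-29 ALLOC][30-32 ALLOC][33-37 ALLOC][38-44 FREE]
Op 7: f = malloc(4) -> f = 38; heap: [0-14 ALLOC][15-29 ALLOC][30-32 ALLOC][33-37 ALLOC][38-41 ALLOC][42-44 FREE]
Op 8: free(a) -> (freed a); heap: [0-14 FREE][15-29 ALLOC][30-32 ALLOC][33-37 ALLOC][38-41 ALLOC][42-44 FREE]
free(f): f = 38 -> block [38-41 ALLOC]; mark free, coalesce with adjacent free neighbors -> [0-14 FREE][15-29 ALLOC][30-32 ALLOC][33-37 ALLOC][38-44 FREE]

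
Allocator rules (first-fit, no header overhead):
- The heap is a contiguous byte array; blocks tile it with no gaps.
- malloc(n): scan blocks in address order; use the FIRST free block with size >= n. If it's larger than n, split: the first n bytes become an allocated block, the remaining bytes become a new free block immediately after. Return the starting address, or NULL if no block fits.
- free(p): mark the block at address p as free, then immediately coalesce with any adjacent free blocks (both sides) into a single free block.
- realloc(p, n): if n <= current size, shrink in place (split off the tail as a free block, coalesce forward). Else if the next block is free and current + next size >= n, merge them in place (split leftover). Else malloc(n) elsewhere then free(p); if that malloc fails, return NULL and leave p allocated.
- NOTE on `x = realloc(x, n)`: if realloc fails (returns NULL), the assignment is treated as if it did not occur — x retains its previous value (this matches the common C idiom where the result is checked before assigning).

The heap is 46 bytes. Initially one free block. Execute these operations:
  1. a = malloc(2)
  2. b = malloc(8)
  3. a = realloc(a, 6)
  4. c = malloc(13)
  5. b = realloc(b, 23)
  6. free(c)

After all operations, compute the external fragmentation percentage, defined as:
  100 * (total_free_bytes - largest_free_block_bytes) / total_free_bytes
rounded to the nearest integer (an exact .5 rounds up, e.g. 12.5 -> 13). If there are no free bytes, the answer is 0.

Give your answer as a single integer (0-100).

Op 1: a = malloc(2) -> a = 0; heap: [0-1 ALLOC][2-45 FREE]
Op 2: b = malloc(8) -> b = 2; heap: [0-1 ALLOC][2-9 ALLOC][10-45 FREE]
Op 3: a = realloc(a, 6) -> a = 10; heap: [0-1 FREE][2-9 ALLOC][10-15 ALLOC][16-45 FREE]
Op 4: c = malloc(13) -> c = 16; heap: [0-1 FREE][2-9 ALLOC][10-15 ALLOC][16-28 ALLOC][29-45 FREE]
Op 5: b = realloc(b, 23) -> NULL (b unchanged); heap: [0-1 FREE][2-9 ALLOC][10-15 ALLOC][16-28 ALLOC][29-45 FREE]
Op 6: free(c) -> (freed c); heap: [0-1 FREE][2-9 ALLOC][10-15 ALLOC][16-45 FREE]
Free blocks: [2 30] total_free=32 largest=30 -> 100*(32-30)/32 = 200/32 = 6.25 -> rounds to 6

Answer: 6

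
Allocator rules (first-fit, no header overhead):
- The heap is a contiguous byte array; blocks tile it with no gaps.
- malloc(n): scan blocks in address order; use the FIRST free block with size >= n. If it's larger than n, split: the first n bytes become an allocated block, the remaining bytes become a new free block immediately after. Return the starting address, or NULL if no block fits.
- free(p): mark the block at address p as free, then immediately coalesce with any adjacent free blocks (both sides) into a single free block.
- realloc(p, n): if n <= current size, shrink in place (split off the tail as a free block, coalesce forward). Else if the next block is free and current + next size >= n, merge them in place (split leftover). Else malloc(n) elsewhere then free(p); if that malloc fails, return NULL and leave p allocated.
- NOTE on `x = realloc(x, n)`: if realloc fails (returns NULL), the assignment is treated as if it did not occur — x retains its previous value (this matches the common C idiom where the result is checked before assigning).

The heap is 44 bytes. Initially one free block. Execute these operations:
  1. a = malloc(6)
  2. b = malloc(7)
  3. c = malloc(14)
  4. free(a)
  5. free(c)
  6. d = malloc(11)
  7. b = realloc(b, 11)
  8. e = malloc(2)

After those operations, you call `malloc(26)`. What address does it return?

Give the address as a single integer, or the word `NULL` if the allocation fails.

Op 1: a = malloc(6) -> a = 0; heap: [0-5 ALLOC][6-43 FREE]
Op 2: b = malloc(7) -> b = 6; heap: [0-5 ALLOC][6-12 ALLOC][13-43 FREE]
Op 3: c = malloc(14) -> c = 13; heap: [0-5 ALLOC][6-12 ALLOC][13-26 ALLOC][27-43 FREE]
Op 4: free(a) -> (freed a); heap: [0-5 FREE][6-12 ALLOC][13-26 ALLOC][27-43 FREE]
Op 5: free(c) -> (freed c); heap: [0-5 FREE][6-12 ALLOC][13-43 FREE]
Op 6: d = malloc(11) -> d = 13; heap: [0-5 FREE][6-12 ALLOC][13-23 ALLOC][24-43 FREE]
Op 7: b = realloc(b, 11) -> b = 24; heap: [0-12 FREE][13-23 ALLOC][24-34 ALLOC][35-43 FREE]
Op 8: e = malloc(2) -> e = 0; heap: [0-1 ALLOC][2-12 FREE][13-23 ALLOC][24-34 ALLOC][35-43 FREE]
malloc(26): first-fit scan over [0-1 ALLOC][2-12 FREE][13-23 ALLOC][24-34 ALLOC][35-43 FREE] -> NULL

Answer: NULL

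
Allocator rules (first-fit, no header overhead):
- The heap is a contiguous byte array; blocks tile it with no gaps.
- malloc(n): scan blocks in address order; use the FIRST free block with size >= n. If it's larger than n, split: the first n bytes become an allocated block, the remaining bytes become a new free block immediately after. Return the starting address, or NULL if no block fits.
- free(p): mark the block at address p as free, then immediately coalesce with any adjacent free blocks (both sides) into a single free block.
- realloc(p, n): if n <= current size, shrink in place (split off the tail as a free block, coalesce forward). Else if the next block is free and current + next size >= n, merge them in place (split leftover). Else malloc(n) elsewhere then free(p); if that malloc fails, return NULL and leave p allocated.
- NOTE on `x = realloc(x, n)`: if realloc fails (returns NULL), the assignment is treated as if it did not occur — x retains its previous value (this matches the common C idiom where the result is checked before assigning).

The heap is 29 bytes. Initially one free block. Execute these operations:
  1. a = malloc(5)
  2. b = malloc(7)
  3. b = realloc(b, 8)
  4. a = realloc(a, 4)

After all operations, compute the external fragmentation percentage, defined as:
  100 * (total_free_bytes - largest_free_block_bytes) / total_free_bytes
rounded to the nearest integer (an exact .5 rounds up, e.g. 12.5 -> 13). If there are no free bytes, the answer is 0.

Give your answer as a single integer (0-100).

Answer: 6

Derivation:
Op 1: a = malloc(5) -> a = 0; heap: [0-4 ALLOC][5-28 FREE]
Op 2: b = malloc(7) -> b = 5; heap: [0-4 ALLOC][5-11 ALLOC][12-28 FREE]
Op 3: b = realloc(b, 8) -> b = 5; heap: [0-4 ALLOC][5-12 ALLOC][13-28 FREE]
Op 4: a = realloc(a, 4) -> a = 0; heap: [0-3 ALLOC][4-4 FREE][5-12 ALLOC][13-28 FREE]
Free blocks: [1 16] total_free=17 largest=16 -> 100*(17-16)/17 = 100/17 ≈ 5.882 -> rounds to 6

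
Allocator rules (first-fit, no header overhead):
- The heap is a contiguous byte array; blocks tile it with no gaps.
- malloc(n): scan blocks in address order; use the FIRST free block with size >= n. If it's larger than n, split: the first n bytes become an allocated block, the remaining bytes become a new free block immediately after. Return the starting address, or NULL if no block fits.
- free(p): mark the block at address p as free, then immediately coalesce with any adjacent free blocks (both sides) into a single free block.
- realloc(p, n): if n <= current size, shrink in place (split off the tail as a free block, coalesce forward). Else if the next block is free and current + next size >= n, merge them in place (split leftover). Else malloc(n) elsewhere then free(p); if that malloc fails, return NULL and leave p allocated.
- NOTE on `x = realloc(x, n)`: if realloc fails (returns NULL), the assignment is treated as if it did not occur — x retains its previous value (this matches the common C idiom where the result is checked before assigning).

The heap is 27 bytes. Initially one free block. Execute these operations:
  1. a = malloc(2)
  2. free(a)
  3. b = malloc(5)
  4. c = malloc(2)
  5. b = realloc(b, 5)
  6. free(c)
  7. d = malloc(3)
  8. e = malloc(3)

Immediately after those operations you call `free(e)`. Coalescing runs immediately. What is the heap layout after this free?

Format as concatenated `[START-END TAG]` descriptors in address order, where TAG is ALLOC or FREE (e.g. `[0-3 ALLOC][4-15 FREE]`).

Op 1: a = malloc(2) -> a = 0; heap: [0-1 ALLOC][2-26 FREE]
Op 2: free(a) -> (freed a); heap: [0-26 FREE]
Op 3: b = malloc(5) -> b = 0; heap: [0-4 ALLOC][5-26 FREE]
Op 4: c = malloc(2) -> c = 5; heap: [0-4 ALLOC][5-6 ALLOC][7-26 FREE]
Op 5: b = realloc(b, 5) -> b = 0; heap: [0-4 ALLOC][5-6 ALLOC][7-26 FREE]
Op 6: free(c) -> (freed c); heap: [0-4 ALLOC][5-26 FREE]
Op 7: d = malloc(3) -> d = 5; heap: [0-4 ALLOC][5-7 ALLOC][8-26 FREE]
Op 8: e = malloc(3) -> e = 8; heap: [0-4 ALLOC][5-7 ALLOC][8-10 ALLOC][11-26 FREE]
free(e): e = 8 -> block [8-10 ALLOC]; mark free, coalesce with adjacent free neighbors -> [0-4 ALLOC][5-7 ALLOC][8-26 FREE]

Answer: [0-4 ALLOC][5-7 ALLOC][8-26 FREE]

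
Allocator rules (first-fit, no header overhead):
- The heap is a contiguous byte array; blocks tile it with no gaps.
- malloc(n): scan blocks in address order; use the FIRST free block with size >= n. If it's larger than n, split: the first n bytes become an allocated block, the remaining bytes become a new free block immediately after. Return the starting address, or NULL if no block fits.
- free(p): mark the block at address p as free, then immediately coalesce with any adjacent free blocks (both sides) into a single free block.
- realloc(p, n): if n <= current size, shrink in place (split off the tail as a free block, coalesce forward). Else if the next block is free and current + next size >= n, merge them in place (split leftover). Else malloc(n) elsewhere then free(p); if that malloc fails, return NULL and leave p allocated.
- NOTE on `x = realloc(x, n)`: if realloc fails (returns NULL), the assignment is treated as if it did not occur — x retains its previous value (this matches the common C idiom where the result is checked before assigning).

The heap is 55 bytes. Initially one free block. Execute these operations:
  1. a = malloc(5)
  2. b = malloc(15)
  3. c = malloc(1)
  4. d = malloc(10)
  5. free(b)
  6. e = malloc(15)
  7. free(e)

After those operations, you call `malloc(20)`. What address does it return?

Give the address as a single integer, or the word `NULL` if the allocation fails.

Op 1: a = malloc(5) -> a = 0; heap: [0-4 ALLOC][5-54 FREE]
Op 2: b = malloc(15) -> b = 5; heap: [0-4 ALLOC][5-19 ALLOC][20-54 FREE]
Op 3: c = malloc(1) -> c = 20; heap: [0-4 ALLOC][5-19 ALLOC][20-20 ALLOC][21-54 FREE]
Op 4: d = malloc(10) -> d = 21; heap: [0-4 ALLOC][5-19 ALLOC][20-20 ALLOC][21-30 ALLOC][31-54 FREE]
Op 5: free(b) -> (freed b); heap: [0-4 ALLOC][5-19 FREE][20-20 ALLOC][21-30 ALLOC][31-54 FREE]
Op 6: e = malloc(15) -> e = 5; heap: [0-4 ALLOC][5-19 ALLOC][20-20 ALLOC][21-30 ALLOC][31-54 FREE]
Op 7: free(e) -> (freed e); heap: [0-4 ALLOC][5-19 FREE][20-20 ALLOC][21-30 ALLOC][31-54 FREE]
malloc(20): first-fit scan over [0-4 ALLOC][5-19 FREE][20-20 ALLOC][21-30 ALLOC][31-54 FREE] -> 31

Answer: 31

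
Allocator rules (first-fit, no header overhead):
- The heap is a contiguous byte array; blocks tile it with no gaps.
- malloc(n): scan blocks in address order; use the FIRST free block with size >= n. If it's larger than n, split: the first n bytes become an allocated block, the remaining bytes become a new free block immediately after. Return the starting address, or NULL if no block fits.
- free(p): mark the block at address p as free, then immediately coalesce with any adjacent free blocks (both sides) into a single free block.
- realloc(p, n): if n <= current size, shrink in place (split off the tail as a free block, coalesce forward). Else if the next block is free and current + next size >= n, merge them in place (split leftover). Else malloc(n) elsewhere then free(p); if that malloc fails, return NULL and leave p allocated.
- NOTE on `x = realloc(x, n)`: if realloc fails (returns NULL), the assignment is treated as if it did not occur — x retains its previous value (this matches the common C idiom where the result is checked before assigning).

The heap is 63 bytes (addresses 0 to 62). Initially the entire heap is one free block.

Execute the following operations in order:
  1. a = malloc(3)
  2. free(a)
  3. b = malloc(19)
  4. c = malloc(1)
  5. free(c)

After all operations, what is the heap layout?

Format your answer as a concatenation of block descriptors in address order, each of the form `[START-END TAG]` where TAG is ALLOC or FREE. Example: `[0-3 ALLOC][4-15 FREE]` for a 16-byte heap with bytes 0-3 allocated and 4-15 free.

Op 1: a = malloc(3) -> a = 0; heap: [0-2 ALLOC][3-62 FREE]
Op 2: free(a) -> (freed a); heap: [0-62 FREE]
Op 3: b = malloc(19) -> b = 0; heap: [0-18 ALLOC][19-62 FREE]
Op 4: c = malloc(1) -> c = 19; heap: [0-18 ALLOC][19-19 ALLOC][20-62 FREE]
Op 5: free(c) -> (freed c); heap: [0-18 ALLOC][19-62 FREE]

Answer: [0-18 ALLOC][19-62 FREE]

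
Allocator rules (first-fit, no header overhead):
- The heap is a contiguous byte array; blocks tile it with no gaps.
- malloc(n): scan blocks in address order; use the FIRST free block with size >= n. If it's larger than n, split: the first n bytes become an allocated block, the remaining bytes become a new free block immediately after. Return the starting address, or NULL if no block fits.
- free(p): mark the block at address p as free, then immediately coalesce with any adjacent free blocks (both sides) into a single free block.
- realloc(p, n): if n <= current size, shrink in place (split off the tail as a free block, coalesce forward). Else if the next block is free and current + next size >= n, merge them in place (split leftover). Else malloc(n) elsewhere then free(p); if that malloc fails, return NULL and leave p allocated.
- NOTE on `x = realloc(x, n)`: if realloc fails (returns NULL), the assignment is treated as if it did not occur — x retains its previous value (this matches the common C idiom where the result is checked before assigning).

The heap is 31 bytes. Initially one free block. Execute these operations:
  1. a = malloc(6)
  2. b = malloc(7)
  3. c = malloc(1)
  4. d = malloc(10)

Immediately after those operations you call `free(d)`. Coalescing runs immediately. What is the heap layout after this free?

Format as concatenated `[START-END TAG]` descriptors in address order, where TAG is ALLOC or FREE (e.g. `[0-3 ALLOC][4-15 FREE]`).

Answer: [0-5 ALLOC][6-12 ALLOC][13-13 ALLOC][14-30 FREE]

Derivation:
Op 1: a = malloc(6) -> a = 0; heap: [0-5 ALLOC][6-30 FREE]
Op 2: b = malloc(7) -> b = 6; heap: [0-5 ALLOC][6-12 ALLOC][13-30 FREE]
Op 3: c = malloc(1) -> c = 13; heap: [0-5 ALLOC][6-12 ALLOC][13-13 ALLOC][14-30 FREE]
Op 4: d = malloc(10) -> d = 14; heap: [0-5 ALLOC][6-12 ALLOC][13-13 ALLOC][14-23 ALLOC][24-30 FREE]
free(d): d = 14 -> block [14-23 ALLOC]; mark free, coalesce with adjacent free neighbors -> [0-5 ALLOC][6-12 ALLOC][13-13 ALLOC][14-30 FREE]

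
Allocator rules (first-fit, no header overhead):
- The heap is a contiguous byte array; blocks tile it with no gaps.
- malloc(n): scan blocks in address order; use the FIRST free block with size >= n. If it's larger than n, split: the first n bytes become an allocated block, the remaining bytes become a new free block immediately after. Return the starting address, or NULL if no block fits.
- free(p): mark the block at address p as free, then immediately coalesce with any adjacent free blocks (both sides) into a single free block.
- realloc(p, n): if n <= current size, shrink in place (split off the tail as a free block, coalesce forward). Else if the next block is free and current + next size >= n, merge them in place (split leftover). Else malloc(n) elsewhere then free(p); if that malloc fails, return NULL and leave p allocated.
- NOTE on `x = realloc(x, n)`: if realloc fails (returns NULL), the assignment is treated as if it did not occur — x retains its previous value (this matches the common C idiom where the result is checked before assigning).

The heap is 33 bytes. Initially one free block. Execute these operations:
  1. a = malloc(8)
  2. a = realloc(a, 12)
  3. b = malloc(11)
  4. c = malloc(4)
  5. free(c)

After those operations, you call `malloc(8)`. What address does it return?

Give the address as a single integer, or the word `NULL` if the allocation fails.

Answer: 23

Derivation:
Op 1: a = malloc(8) -> a = 0; heap: [0-7 ALLOC][8-32 FREE]
Op 2: a = realloc(a, 12) -> a = 0; heap: [0-11 ALLOC][12-32 FREE]
Op 3: b = malloc(11) -> b = 12; heap: [0-11 ALLOC][12-22 ALLOC][23-32 FREE]
Op 4: c = malloc(4) -> c = 23; heap: [0-11 ALLOC][12-22 ALLOC][23-26 ALLOC][27-32 FREE]
Op 5: free(c) -> (freed c); heap: [0-11 ALLOC][12-22 ALLOC][23-32 FREE]
malloc(8): first-fit scan over [0-11 ALLOC][12-22 ALLOC][23-32 FREE] -> 23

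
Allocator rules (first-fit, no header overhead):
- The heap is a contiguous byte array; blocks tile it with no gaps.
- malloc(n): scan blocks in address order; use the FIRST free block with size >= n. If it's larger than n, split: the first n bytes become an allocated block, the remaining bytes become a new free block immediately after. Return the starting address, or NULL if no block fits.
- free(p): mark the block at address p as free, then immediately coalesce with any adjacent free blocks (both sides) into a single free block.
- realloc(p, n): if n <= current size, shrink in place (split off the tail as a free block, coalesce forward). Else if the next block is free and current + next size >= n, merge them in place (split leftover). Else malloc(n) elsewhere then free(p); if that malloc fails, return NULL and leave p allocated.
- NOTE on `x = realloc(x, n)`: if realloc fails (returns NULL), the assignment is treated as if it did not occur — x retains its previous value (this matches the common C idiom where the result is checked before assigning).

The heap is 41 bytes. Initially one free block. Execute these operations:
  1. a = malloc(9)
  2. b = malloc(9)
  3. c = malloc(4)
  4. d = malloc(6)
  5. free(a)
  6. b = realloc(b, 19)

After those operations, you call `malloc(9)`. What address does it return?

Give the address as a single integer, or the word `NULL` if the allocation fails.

Op 1: a = malloc(9) -> a = 0; heap: [0-8 ALLOC][9-40 FREE]
Op 2: b = malloc(9) -> b = 9; heap: [0-8 ALLOC][9-17 ALLOC][18-40 FREE]
Op 3: c = malloc(4) -> c = 18; heap: [0-8 ALLOC][9-17 ALLOC][18-21 ALLOC][22-40 FREE]
Op 4: d = malloc(6) -> d = 22; heap: [0-8 ALLOC][9-17 ALLOC][18-21 ALLOC][22-27 ALLOC][28-40 FREE]
Op 5: free(a) -> (freed a); heap: [0-8 FREE][9-17 ALLOC][18-21 ALLOC][22-27 ALLOC][28-40 FREE]
Op 6: b = realloc(b, 19) -> NULL (b unchanged); heap: [0-8 FREE][9-17 ALLOC][18-21 ALLOC][22-27 ALLOC][28-40 FREE]
malloc(9): first-fit scan over [0-8 FREE][9-17 ALLOC][18-21 ALLOC][22-27 ALLOC][28-40 FREE] -> 0

Answer: 0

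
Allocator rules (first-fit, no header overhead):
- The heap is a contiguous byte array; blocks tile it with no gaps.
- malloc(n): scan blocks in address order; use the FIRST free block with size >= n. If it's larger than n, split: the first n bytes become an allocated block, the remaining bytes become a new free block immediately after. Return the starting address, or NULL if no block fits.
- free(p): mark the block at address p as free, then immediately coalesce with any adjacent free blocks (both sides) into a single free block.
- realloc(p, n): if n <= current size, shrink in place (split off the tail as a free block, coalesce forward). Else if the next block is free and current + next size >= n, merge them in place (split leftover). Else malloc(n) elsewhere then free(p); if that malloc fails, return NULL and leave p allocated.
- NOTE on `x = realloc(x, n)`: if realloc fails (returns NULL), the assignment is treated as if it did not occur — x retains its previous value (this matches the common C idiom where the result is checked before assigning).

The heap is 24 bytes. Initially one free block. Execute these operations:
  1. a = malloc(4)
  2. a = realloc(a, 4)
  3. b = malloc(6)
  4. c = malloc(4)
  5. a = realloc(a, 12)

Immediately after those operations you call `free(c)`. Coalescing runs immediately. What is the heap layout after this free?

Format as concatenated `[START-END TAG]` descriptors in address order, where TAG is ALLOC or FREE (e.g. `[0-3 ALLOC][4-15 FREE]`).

Op 1: a = malloc(4) -> a = 0; heap: [0-3 ALLOC][4-23 FREE]
Op 2: a = realloc(a, 4) -> a = 0; heap: [0-3 ALLOC][4-23 FREE]
Op 3: b = malloc(6) -> b = 4; heap: [0-3 ALLOC][4-9 ALLOC][10-23 FREE]
Op 4: c = malloc(4) -> c = 10; heap: [0-3 ALLOC][4-9 ALLOC][10-13 ALLOC][14-23 FREE]
Op 5: a = realloc(a, 12) -> NULL (a unchanged); heap: [0-3 ALLOC][4-9 ALLOC][10-13 ALLOC][14-23 FREE]
free(c): c = 10 -> block [10-13 ALLOC]; mark free, coalesce with adjacent free neighbors -> [0-3 ALLOC][4-9 ALLOC][10-23 FREE]

Answer: [0-3 ALLOC][4-9 ALLOC][10-23 FREE]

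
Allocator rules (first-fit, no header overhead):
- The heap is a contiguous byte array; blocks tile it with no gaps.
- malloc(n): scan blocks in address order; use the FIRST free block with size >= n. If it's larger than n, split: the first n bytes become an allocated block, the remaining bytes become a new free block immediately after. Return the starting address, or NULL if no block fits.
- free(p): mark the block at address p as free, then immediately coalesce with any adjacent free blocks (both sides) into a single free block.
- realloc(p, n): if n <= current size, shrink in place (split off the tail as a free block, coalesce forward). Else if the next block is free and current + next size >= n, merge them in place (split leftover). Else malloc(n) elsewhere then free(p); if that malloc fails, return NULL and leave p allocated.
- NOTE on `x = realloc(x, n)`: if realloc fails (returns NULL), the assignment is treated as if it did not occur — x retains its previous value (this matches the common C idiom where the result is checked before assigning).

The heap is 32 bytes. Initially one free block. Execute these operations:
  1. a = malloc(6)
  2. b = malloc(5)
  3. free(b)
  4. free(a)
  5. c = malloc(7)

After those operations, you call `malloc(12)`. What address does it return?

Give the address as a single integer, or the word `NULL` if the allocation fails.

Answer: 7

Derivation:
Op 1: a = malloc(6) -> a = 0; heap: [0-5 ALLOC][6-31 FREE]
Op 2: b = malloc(5) -> b = 6; heap: [0-5 ALLOC][6-10 ALLOC][11-31 FREE]
Op 3: free(b) -> (freed b); heap: [0-5 ALLOC][6-31 FREE]
Op 4: free(a) -> (freed a); heap: [0-31 FREE]
Op 5: c = malloc(7) -> c = 0; heap: [0-6 ALLOC][7-31 FREE]
malloc(12): first-fit scan over [0-6 ALLOC][7-31 FREE] -> 7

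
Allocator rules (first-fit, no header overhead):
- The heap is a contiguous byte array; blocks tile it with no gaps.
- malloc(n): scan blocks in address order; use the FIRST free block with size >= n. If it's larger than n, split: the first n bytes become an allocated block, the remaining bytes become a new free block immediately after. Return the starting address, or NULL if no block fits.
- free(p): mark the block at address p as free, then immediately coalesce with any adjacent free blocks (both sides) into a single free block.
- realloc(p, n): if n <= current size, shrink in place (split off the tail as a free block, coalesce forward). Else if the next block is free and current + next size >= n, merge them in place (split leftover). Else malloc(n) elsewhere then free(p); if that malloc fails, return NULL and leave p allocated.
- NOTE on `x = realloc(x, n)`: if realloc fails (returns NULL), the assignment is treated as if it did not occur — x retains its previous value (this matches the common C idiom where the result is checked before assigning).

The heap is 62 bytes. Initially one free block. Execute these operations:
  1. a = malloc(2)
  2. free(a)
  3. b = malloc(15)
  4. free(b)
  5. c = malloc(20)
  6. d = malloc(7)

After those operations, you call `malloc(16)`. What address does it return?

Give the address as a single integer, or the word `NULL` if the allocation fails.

Op 1: a = malloc(2) -> a = 0; heap: [0-1 ALLOC][2-61 FREE]
Op 2: free(a) -> (freed a); heap: [0-61 FREE]
Op 3: b = malloc(15) -> b = 0; heap: [0-14 ALLOC][15-61 FREE]
Op 4: free(b) -> (freed b); heap: [0-61 FREE]
Op 5: c = malloc(20) -> c = 0; heap: [0-19 ALLOC][20-61 FREE]
Op 6: d = malloc(7) -> d = 20; heap: [0-19 ALLOC][20-26 ALLOC][27-61 FREE]
malloc(16): first-fit scan over [0-19 ALLOC][20-26 ALLOC][27-61 FREE] -> 27

Answer: 27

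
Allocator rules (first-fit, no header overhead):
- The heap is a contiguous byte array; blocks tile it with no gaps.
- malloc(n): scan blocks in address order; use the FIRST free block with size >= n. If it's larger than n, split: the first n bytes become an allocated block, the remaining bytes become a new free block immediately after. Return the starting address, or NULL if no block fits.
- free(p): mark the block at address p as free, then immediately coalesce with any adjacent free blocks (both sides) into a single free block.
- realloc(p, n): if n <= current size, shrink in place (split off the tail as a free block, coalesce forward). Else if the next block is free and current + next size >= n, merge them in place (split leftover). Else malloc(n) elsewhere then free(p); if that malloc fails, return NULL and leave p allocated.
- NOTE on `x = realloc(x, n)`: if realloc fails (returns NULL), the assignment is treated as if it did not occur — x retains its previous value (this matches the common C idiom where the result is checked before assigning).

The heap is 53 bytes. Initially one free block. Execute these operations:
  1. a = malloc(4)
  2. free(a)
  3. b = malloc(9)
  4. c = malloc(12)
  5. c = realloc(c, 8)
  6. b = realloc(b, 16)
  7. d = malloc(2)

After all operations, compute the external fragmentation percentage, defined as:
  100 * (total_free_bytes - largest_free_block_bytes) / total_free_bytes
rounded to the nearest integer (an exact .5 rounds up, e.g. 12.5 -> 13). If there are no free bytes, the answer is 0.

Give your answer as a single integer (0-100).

Answer: 26

Derivation:
Op 1: a = malloc(4) -> a = 0; heap: [0-3 ALLOC][4-52 FREE]
Op 2: free(a) -> (freed a); heap: [0-52 FREE]
Op 3: b = malloc(9) -> b = 0; heap: [0-8 ALLOC][9-52 FREE]
Op 4: c = malloc(12) -> c = 9; heap: [0-8 ALLOC][9-20 ALLOC][21-52 FREE]
Op 5: c = realloc(c, 8) -> c = 9; heap: [0-8 ALLOC][9-16 ALLOC][17-52 FREE]
Op 6: b = realloc(b, 16) -> b = 17; heap: [0-8 FREE][9-16 ALLOC][17-32 ALLOC][33-52 FREE]
Op 7: d = malloc(2) -> d = 0; heap: [0-1 ALLOC][2-8 FREE][9-16 ALLOC][17-32 ALLOC][33-52 FREE]
Free blocks: [7 20] total_free=27 largest=20 -> 100*(27-20)/27 = 700/27 ≈ 25.926 -> rounds to 26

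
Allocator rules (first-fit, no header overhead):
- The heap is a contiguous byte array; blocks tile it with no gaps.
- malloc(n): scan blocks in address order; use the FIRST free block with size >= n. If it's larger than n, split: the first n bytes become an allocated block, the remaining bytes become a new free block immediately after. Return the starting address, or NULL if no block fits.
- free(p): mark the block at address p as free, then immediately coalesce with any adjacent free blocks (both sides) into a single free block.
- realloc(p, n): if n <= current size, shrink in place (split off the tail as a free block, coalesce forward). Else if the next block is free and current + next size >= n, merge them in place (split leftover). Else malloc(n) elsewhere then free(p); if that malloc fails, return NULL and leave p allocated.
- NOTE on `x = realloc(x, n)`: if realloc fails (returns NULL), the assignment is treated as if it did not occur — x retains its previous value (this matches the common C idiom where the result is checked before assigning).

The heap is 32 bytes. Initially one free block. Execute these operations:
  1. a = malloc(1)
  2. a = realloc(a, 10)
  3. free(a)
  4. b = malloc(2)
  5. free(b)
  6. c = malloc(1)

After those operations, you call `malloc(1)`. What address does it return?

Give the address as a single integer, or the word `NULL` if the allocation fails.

Answer: 1

Derivation:
Op 1: a = malloc(1) -> a = 0; heap: [0-0 ALLOC][1-31 FREE]
Op 2: a = realloc(a, 10) -> a = 0; heap: [0-9 ALLOC][10-31 FREE]
Op 3: free(a) -> (freed a); heap: [0-31 FREE]
Op 4: b = malloc(2) -> b = 0; heap: [0-1 ALLOC][2-31 FREE]
Op 5: free(b) -> (freed b); heap: [0-31 FREE]
Op 6: c = malloc(1) -> c = 0; heap: [0-0 ALLOC][1-31 FREE]
malloc(1): first-fit scan over [0-0 ALLOC][1-31 FREE] -> 1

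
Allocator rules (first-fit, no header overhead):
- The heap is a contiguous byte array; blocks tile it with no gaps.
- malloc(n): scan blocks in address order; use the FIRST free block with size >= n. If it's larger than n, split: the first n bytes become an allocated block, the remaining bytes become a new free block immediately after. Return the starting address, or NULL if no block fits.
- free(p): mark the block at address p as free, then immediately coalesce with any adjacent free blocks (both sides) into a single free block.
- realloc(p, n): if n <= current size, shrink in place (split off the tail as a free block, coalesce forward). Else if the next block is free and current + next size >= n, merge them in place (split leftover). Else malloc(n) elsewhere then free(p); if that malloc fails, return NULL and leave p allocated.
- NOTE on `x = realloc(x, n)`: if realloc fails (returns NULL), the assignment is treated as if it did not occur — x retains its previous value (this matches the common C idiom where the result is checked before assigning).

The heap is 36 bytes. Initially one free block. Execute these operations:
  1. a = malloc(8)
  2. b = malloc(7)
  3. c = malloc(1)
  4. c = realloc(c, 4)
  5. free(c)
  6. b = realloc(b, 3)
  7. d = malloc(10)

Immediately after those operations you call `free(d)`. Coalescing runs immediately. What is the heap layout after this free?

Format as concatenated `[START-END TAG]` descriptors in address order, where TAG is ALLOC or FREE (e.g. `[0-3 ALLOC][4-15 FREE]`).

Op 1: a = malloc(8) -> a = 0; heap: [0-7 ALLOC][8-35 FREE]
Op 2: b = malloc(7) -> b = 8; heap: [0-7 ALLOC][8-14 ALLOC][15-35 FREE]
Op 3: c = malloc(1) -> c = 15; heap: [0-7 ALLOC][8-14 ALLOC][15-15 ALLOC][16-35 FREE]
Op 4: c = realloc(c, 4) -> c = 15; heap: [0-7 ALLOC][8-14 ALLOC][15-18 ALLOC][19-35 FREE]
Op 5: free(c) -> (freed c); heap: [0-7 ALLOC][8-14 ALLOC][15-35 FREE]
Op 6: b = realloc(b, 3) -> b = 8; heap: [0-7 ALLOC][8-10 ALLOC][11-35 FREE]
Op 7: d = malloc(10) -> d = 11; heap: [0-7 ALLOC][8-10 ALLOC][11-20 ALLOC][21-35 FREE]
free(d): d = 11 -> block [11-20 ALLOC]; mark free, coalesce with adjacent free neighbors -> [0-7 ALLOC][8-10 ALLOC][11-35 FREE]

Answer: [0-7 ALLOC][8-10 ALLOC][11-35 FREE]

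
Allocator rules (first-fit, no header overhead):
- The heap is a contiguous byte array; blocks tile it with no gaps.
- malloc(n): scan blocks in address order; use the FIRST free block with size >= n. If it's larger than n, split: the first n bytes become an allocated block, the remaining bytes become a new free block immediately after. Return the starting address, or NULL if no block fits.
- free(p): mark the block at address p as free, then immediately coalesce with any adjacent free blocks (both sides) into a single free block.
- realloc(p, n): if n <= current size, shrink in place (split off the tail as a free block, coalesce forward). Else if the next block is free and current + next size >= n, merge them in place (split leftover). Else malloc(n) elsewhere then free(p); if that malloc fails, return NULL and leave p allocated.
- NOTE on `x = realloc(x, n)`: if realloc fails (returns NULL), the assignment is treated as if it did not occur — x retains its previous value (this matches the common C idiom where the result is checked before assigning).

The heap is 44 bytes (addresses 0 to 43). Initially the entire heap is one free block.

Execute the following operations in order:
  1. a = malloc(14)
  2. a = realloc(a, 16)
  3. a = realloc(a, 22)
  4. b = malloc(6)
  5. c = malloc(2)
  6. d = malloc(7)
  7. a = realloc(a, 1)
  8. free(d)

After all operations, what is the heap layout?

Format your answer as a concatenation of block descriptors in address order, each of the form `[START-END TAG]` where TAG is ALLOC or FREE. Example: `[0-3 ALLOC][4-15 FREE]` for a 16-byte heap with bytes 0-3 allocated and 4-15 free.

Op 1: a = malloc(14) -> a = 0; heap: [0-13 ALLOC][14-43 FREE]
Op 2: a = realloc(a, 16) -> a = 0; heap: [0-15 ALLOC][16-43 FREE]
Op 3: a = realloc(a, 22) -> a = 0; heap: [0-21 ALLOC][22-43 FREE]
Op 4: b = malloc(6) -> b = 22; heap: [0-21 ALLOC][22-27 ALLOC][28-43 FREE]
Op 5: c = malloc(2) -> c = 28; heap: [0-21 ALLOC][22-27 ALLOC][28-29 ALLOC][30-43 FREE]
Op 6: d = malloc(7) -> d = 30; heap: [0-21 ALLOC][22-27 ALLOC][28-29 ALLOC][30-36 ALLOC][37-43 FREE]
Op 7: a = realloc(a, 1) -> a = 0; heap: [0-0 ALLOC][1-21 FREE][22-27 ALLOC][28-29 ALLOC][30-36 ALLOC][37-43 FREE]
Op 8: free(d) -> (freed d); heap: [0-0 ALLOC][1-21 FREE][22-27 ALLOC][28-29 ALLOC][30-43 FREE]

Answer: [0-0 ALLOC][1-21 FREE][22-27 ALLOC][28-29 ALLOC][30-43 FREE]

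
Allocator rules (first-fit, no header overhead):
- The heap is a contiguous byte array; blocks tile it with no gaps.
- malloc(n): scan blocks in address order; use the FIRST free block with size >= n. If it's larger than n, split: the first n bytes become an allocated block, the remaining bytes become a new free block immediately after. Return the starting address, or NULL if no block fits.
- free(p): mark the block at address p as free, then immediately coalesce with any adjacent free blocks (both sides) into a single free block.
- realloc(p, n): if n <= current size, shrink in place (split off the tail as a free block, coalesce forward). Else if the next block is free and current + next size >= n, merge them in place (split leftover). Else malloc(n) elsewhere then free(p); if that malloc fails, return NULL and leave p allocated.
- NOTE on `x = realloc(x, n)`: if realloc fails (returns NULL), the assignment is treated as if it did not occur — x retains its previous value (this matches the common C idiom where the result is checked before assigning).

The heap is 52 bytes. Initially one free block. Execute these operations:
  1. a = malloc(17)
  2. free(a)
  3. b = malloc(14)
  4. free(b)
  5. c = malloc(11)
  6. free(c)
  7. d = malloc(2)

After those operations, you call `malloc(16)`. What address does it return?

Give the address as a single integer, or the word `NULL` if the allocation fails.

Op 1: a = malloc(17) -> a = 0; heap: [0-16 ALLOC][17-51 FREE]
Op 2: free(a) -> (freed a); heap: [0-51 FREE]
Op 3: b = malloc(14) -> b = 0; heap: [0-13 ALLOC][14-51 FREE]
Op 4: free(b) -> (freed b); heap: [0-51 FREE]
Op 5: c = malloc(11) -> c = 0; heap: [0-10 ALLOC][11-51 FREE]
Op 6: free(c) -> (freed c); heap: [0-51 FREE]
Op 7: d = malloc(2) -> d = 0; heap: [0-1 ALLOC][2-51 FREE]
malloc(16): first-fit scan over [0-1 ALLOC][2-51 FREE] -> 2

Answer: 2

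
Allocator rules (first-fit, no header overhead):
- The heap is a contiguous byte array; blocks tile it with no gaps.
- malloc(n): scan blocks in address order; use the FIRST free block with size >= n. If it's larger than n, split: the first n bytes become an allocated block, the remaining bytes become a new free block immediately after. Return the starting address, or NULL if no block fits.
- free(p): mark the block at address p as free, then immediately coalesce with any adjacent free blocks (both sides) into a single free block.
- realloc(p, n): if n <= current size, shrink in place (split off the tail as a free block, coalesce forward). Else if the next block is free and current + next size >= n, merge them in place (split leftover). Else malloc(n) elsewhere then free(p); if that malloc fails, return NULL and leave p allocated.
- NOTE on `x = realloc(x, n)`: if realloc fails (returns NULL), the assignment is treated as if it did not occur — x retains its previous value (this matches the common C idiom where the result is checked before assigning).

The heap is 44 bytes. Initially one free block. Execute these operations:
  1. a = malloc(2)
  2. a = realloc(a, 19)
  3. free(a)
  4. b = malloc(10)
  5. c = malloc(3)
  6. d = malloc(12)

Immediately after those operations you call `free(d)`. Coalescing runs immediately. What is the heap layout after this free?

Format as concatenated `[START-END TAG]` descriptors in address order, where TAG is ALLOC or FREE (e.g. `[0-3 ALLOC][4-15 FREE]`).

Op 1: a = malloc(2) -> a = 0; heap: [0-1 ALLOC][2-43 FREE]
Op 2: a = realloc(a, 19) -> a = 0; heap: [0-18 ALLOC][19-43 FREE]
Op 3: free(a) -> (freed a); heap: [0-43 FREE]
Op 4: b = malloc(10) -> b = 0; heap: [0-9 ALLOC][10-43 FREE]
Op 5: c = malloc(3) -> c = 10; heap: [0-9 ALLOC][10-12 ALLOC][13-43 FREE]
Op 6: d = malloc(12) -> d = 13; heap: [0-9 ALLOC][10-12 ALLOC][13-24 ALLOC][25-43 FREE]
free(d): d = 13 -> block [13-24 ALLOC]; mark free, coalesce with adjacent free neighbors -> [0-9 ALLOC][10-12 ALLOC][13-43 FREE]

Answer: [0-9 ALLOC][10-12 ALLOC][13-43 FREE]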